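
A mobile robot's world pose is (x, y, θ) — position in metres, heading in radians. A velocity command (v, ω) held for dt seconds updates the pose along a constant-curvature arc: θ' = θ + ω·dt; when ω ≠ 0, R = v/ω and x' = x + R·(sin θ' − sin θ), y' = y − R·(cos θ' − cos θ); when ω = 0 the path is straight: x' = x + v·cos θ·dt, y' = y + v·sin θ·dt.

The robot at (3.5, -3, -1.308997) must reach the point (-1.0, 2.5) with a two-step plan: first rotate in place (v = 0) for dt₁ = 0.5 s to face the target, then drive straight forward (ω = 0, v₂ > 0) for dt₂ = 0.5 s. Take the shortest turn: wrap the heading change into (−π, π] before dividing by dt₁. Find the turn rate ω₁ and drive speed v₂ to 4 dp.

ω₁ = -5.4353, v₂ = 14.2127

heading to target = atan2(2.5−-3, -1−3.5) = 2.2565
Δθ = wrap(2.2565 − -1.3090) = -2.7177; ω₁ = Δθ/dt₁ = -5.4353
distance = √((-1−3.5)² + (2.5−-3)²) = 7.1063; v₂ = distance/dt₂ = 14.2127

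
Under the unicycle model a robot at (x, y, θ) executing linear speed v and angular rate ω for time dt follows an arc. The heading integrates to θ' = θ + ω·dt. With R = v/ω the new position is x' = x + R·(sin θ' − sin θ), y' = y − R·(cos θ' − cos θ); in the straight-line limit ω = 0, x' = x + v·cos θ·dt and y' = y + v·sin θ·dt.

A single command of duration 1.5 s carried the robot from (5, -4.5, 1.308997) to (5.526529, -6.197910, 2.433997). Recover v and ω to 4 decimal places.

Δθ = 2.433997 − 1.308997 = 1.125000
ω = Δθ/dt = 1.125000/1.5 = 0.7500
R = −Δy/(cos θ' − cos θ) = -1.6667
v = R·ω = -1.6667·0.7500 = -1.2500

v = -1.2500, ω = 0.7500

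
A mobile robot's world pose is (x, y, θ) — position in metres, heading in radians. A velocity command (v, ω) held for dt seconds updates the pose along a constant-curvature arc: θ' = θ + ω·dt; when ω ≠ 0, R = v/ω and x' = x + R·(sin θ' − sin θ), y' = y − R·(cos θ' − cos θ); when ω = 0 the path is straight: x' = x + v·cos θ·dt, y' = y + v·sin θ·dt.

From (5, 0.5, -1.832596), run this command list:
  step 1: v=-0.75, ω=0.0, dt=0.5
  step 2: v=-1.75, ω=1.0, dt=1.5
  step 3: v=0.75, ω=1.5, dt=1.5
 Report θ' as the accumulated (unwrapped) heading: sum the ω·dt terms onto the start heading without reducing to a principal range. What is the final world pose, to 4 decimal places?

step 1: θ'=-1.8326 (straight) → pose (5.0971, 0.8622, -1.8326)
step 2: θ'=-0.3326 (R=-1.7500) → pose (3.9781, 2.9693, -0.3326)
step 3: θ'=1.9174 (R=0.5000) → pose (4.6116, 3.6117, 1.9174)

(4.6116, 3.6117, 1.9174)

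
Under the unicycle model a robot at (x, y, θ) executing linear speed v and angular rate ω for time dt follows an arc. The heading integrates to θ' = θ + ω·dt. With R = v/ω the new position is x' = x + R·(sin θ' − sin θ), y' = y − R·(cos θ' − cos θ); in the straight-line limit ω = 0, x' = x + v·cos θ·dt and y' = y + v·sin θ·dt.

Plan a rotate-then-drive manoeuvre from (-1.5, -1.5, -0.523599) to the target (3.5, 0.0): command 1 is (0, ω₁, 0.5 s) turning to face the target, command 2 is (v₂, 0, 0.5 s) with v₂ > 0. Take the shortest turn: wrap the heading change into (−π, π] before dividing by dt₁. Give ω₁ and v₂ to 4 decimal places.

ω₁ = 1.6301, v₂ = 10.4403

heading to target = atan2(0−-1.5, 3.5−-1.5) = 0.2915
Δθ = wrap(0.2915 − -0.5236) = 0.8151; ω₁ = Δθ/dt₁ = 1.6301
distance = √((3.5−-1.5)² + (0−-1.5)²) = 5.2202; v₂ = distance/dt₂ = 10.4403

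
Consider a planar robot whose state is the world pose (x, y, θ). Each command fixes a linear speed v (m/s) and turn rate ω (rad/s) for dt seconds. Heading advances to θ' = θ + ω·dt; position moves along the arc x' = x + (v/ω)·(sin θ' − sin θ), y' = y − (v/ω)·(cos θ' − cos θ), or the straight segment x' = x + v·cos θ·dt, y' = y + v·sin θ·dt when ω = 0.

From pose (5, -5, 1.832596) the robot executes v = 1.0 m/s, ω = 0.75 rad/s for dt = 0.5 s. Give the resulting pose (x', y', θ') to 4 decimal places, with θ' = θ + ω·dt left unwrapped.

θ' = 1.8326 + 0.75·0.5 = 2.2076
R = v/ω = 1.0/0.75 = 1.3333
x' = 5 + 1.3333·(sin 2.2076 − sin 1.8326) = 4.7841
y' = -5 − 1.3333·(cos 2.2076 − cos 1.8326) = -4.5523

(4.7841, -4.5523, 2.2076)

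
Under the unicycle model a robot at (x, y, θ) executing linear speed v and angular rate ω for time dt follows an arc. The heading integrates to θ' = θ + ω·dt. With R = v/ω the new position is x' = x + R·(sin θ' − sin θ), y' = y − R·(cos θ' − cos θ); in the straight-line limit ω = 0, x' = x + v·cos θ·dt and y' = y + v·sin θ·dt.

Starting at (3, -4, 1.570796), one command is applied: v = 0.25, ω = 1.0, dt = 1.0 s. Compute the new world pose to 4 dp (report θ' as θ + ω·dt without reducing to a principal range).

θ' = 1.5708 + 1.0·1.0 = 2.5708
R = v/ω = 0.25/1.0 = 0.2500
x' = 3 + 0.2500·(sin 2.5708 − sin 1.5708) = 2.8851
y' = -4 − 0.2500·(cos 2.5708 − cos 1.5708) = -3.7896

(2.8851, -3.7896, 2.5708)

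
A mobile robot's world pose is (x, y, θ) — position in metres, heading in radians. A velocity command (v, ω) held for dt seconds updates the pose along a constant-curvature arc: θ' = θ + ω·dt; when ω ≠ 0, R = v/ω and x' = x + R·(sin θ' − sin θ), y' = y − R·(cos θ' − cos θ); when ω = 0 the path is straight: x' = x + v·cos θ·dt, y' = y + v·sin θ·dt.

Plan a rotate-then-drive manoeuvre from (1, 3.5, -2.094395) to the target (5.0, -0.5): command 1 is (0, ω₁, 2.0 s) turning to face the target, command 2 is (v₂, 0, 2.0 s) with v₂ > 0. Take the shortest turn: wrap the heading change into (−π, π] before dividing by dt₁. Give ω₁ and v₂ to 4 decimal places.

ω₁ = 0.6545, v₂ = 2.8284

heading to target = atan2(-0.5−3.5, 5−1) = -0.7854
Δθ = wrap(-0.7854 − -2.0944) = 1.3090; ω₁ = Δθ/dt₁ = 0.6545
distance = √((5−1)² + (-0.5−3.5)²) = 5.6569; v₂ = distance/dt₂ = 2.8284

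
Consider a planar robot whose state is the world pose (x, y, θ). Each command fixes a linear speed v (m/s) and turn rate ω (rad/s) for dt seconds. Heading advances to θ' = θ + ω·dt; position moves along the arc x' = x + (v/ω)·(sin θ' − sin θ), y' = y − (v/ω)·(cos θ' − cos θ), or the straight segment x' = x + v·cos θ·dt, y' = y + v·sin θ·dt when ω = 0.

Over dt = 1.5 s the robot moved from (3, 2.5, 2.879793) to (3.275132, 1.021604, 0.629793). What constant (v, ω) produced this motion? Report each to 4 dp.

Δθ = 0.629793 − 2.879793 = -2.250000
ω = Δθ/dt = -2.250000/1.5 = -1.5000
R = −Δy/(cos θ' − cos θ) = 0.8333
v = R·ω = 0.8333·-1.5000 = -1.2500

v = -1.2500, ω = -1.5000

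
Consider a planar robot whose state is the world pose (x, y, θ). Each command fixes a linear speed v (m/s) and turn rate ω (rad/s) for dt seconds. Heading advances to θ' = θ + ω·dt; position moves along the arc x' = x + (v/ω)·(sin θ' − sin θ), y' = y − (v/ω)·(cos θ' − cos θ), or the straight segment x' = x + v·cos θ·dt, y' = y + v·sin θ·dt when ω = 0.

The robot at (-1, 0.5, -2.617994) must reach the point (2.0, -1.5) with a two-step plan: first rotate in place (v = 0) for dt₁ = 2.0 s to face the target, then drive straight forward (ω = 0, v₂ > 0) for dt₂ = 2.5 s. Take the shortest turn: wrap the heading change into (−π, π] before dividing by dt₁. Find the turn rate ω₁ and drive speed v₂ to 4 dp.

ω₁ = 1.0150, v₂ = 1.4422

heading to target = atan2(-1.5−0.5, 2−-1) = -0.5880
Δθ = wrap(-0.5880 − -2.6180) = 2.0300; ω₁ = Δθ/dt₁ = 1.0150
distance = √((2−-1)² + (-1.5−0.5)²) = 3.6056; v₂ = distance/dt₂ = 1.4422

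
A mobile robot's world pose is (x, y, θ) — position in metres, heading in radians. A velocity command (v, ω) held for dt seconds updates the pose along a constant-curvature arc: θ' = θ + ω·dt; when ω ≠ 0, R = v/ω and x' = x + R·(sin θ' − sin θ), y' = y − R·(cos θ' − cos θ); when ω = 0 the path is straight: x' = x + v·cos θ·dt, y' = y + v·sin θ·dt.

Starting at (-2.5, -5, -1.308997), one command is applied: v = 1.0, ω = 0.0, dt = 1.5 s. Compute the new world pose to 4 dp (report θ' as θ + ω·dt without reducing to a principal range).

(-2.1118, -6.4489, -1.3090)

θ' = -1.3090 + 0.0·1.5 = -1.3090
ω = 0 → straight: x' = -2.5 + 1.0·cos(-1.3090)·1.5 = -2.1118
y' = -5 + 1.0·sin(-1.3090)·1.5 = -6.4489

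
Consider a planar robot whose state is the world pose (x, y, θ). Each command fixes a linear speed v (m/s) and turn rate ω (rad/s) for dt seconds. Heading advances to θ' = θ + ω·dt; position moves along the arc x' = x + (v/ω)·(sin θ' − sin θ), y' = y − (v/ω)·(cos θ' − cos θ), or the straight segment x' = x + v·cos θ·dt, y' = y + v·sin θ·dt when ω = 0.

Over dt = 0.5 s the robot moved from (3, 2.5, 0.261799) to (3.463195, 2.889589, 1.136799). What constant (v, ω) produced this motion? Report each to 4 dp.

v = 1.2500, ω = 1.7500

Δθ = 1.136799 − 0.261799 = 0.875000
ω = Δθ/dt = 0.875000/0.5 = 1.7500
R = Δx/(sin θ' − sin θ) = 0.7143
v = R·ω = 0.7143·1.7500 = 1.2500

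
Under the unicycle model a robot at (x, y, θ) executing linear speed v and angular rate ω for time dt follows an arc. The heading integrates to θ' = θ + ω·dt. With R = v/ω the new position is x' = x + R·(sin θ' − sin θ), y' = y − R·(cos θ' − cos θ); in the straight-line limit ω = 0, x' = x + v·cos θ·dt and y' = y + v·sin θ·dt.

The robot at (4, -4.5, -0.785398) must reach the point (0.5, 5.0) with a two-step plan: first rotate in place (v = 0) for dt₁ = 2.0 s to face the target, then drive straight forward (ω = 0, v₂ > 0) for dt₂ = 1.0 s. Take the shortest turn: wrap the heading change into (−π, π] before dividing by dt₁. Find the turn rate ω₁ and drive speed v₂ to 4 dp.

ω₁ = 1.3546, v₂ = 10.1242

heading to target = atan2(5−-4.5, 0.5−4) = 1.9238
Δθ = wrap(1.9238 − -0.7854) = 2.7092; ω₁ = Δθ/dt₁ = 1.3546
distance = √((0.5−4)² + (5−-4.5)²) = 10.1242; v₂ = distance/dt₂ = 10.1242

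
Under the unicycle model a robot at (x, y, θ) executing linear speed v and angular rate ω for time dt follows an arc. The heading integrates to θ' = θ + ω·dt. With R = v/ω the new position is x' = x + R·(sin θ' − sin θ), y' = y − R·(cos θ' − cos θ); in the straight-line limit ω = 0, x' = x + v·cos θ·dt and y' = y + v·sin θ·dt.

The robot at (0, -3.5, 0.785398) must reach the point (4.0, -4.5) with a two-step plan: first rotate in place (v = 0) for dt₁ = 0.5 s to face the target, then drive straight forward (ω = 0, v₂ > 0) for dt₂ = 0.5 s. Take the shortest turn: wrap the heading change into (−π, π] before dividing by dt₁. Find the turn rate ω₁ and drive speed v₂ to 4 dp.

heading to target = atan2(-4.5−-3.5, 4−0) = -0.2450
Δθ = wrap(-0.2450 − 0.7854) = -1.0304; ω₁ = Δθ/dt₁ = -2.0608
distance = √((4−0)² + (-4.5−-3.5)²) = 4.1231; v₂ = distance/dt₂ = 8.2462

ω₁ = -2.0608, v₂ = 8.2462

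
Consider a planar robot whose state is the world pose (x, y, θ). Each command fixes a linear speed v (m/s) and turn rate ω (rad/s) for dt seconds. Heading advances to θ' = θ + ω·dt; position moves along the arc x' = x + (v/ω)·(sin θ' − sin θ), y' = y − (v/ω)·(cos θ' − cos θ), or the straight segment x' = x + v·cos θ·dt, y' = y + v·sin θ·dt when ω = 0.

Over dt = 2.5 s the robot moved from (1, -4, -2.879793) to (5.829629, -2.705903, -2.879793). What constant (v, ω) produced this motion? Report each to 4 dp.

Δθ = -2.879793 − -2.879793 = 0.000000
ω = Δθ/dt = 0.000000/2.5 = 0.0000
ω = 0 → v = (Δx·cos θ + Δy·sin θ)/dt = -2.0000

v = -2.0000, ω = 0.0000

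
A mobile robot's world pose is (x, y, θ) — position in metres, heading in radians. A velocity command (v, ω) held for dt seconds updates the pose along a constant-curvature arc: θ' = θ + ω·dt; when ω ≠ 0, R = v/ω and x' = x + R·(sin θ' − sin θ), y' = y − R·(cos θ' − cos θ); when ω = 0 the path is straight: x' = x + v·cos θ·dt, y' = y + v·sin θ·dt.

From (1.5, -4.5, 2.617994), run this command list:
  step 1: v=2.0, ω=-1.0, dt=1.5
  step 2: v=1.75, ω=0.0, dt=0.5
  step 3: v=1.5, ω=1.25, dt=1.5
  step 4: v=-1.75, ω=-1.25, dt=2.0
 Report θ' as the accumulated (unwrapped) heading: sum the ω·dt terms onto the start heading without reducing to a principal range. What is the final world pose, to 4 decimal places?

(0.6382, -2.0123, 0.4930)

step 1: θ'=1.1180 (R=-2.0000) → pose (0.7016, -1.8930, 1.1180)
step 2: θ'=1.1180 (straight) → pose (1.0844, -1.1062, 1.1180)
step 3: θ'=2.9930 (R=1.2000) → pose (0.1829, 0.6056, 2.9930)
step 4: θ'=0.4930 (R=1.4000) → pose (0.6382, -2.0123, 0.4930)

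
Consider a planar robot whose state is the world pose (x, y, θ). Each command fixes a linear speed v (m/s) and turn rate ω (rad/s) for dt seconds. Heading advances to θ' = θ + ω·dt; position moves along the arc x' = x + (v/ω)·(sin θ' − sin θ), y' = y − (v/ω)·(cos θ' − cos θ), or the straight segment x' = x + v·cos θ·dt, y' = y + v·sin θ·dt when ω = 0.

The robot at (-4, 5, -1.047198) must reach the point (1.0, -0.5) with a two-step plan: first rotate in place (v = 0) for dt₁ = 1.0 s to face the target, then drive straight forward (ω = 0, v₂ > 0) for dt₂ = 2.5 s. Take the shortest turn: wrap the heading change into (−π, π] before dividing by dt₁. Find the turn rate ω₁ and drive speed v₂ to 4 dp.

heading to target = atan2(-0.5−5, 1−-4) = -0.8330
Δθ = wrap(-0.8330 − -1.0472) = 0.2142; ω₁ = Δθ/dt₁ = 0.2142
distance = √((1−-4)² + (-0.5−5)²) = 7.4330; v₂ = distance/dt₂ = 2.9732

ω₁ = 0.2142, v₂ = 2.9732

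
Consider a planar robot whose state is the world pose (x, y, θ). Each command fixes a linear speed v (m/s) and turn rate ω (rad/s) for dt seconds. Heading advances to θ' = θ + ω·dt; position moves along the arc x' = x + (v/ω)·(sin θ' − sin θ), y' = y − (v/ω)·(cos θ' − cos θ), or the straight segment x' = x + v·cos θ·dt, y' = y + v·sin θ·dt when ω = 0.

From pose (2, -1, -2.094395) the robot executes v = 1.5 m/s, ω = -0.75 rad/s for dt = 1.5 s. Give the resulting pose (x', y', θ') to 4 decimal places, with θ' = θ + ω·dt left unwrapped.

(0.1125, -1.9940, -3.2194)

θ' = -2.0944 + -0.75·1.5 = -3.2194
R = v/ω = 1.5/-0.75 = -2.0000
x' = 2 + -2.0000·(sin -3.2194 − sin -2.0944) = 0.1125
y' = -1 − -2.0000·(cos -3.2194 − cos -2.0944) = -1.9940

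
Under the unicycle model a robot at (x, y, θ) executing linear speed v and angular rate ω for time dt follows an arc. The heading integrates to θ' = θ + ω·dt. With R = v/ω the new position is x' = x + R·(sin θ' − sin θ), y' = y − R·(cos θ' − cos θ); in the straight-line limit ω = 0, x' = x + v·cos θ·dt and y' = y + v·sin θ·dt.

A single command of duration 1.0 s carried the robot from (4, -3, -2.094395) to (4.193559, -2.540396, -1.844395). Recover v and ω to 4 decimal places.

Δθ = -1.844395 − -2.094395 = 0.250000
ω = Δθ/dt = 0.250000/1.0 = 0.2500
R = −Δy/(cos θ' − cos θ) = -2.0000
v = R·ω = -2.0000·0.2500 = -0.5000

v = -0.5000, ω = 0.2500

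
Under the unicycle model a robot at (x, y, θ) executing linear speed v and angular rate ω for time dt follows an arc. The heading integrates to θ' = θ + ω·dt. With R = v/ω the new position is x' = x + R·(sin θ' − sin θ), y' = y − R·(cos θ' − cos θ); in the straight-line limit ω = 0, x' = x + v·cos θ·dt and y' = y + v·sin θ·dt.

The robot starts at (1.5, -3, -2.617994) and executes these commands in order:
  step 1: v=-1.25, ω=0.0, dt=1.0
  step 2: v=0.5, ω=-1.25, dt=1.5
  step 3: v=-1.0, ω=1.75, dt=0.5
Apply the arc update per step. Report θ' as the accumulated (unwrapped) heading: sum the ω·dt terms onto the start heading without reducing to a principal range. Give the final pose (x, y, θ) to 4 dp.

(2.2878, -2.4991, -3.6180)

step 1: θ'=-2.6180 (straight) → pose (2.5825, -2.3750, -2.6180)
step 2: θ'=-4.4930 (R=-0.4000) → pose (1.9921, -2.1156, -4.4930)
step 3: θ'=-3.6180 (R=-0.5714) → pose (2.2878, -2.4991, -3.6180)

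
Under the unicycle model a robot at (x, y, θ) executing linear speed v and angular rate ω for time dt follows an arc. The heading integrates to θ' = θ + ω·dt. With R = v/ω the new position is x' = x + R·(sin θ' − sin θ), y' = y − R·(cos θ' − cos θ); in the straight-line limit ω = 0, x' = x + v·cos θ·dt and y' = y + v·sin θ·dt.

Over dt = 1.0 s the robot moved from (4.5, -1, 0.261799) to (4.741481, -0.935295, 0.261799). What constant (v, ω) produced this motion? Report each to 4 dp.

v = 0.2500, ω = 0.0000

Δθ = 0.261799 − 0.261799 = 0.000000
ω = Δθ/dt = 0.000000/1.0 = 0.0000
ω = 0 → v = (Δx·cos θ + Δy·sin θ)/dt = 0.2500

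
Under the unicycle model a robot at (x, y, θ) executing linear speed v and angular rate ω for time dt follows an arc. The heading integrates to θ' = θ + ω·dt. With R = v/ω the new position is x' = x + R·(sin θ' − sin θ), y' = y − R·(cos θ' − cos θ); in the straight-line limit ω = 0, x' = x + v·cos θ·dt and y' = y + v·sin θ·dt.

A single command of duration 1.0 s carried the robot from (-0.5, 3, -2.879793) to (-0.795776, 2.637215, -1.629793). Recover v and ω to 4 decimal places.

v = 0.5000, ω = 1.2500

Δθ = -1.629793 − -2.879793 = 1.250000
ω = Δθ/dt = 1.250000/1.0 = 1.2500
R = −Δy/(cos θ' − cos θ) = 0.4000
v = R·ω = 0.4000·1.2500 = 0.5000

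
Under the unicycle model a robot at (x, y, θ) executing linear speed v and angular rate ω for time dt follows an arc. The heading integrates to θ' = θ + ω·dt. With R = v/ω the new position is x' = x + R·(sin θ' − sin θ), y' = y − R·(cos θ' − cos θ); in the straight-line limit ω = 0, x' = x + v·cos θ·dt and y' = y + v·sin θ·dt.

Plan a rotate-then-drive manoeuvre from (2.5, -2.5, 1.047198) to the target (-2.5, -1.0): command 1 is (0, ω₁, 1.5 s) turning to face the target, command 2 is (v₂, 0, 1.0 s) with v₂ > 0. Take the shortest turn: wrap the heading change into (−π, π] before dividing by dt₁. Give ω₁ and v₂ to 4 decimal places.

heading to target = atan2(-1−-2.5, -2.5−2.5) = 2.8501
Δθ = wrap(2.8501 − 1.0472) = 1.8029; ω₁ = Δθ/dt₁ = 1.2020
distance = √((-2.5−2.5)² + (-1−-2.5)²) = 5.2202; v₂ = distance/dt₂ = 5.2202

ω₁ = 1.2020, v₂ = 5.2202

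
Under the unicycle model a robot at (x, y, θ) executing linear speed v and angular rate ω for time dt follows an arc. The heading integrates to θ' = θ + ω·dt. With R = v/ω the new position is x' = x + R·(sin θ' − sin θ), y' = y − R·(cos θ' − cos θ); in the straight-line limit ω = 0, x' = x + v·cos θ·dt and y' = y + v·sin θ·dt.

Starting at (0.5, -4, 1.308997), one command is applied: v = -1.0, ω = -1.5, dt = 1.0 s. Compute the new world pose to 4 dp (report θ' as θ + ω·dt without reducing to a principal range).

(-0.2705, -4.4820, -0.1910)

θ' = 1.3090 + -1.5·1.0 = -0.1910
R = v/ω = -1.0/-1.5 = 0.6667
x' = 0.5 + 0.6667·(sin -0.1910 − sin 1.3090) = -0.2705
y' = -4 − 0.6667·(cos -0.1910 − cos 1.3090) = -4.4820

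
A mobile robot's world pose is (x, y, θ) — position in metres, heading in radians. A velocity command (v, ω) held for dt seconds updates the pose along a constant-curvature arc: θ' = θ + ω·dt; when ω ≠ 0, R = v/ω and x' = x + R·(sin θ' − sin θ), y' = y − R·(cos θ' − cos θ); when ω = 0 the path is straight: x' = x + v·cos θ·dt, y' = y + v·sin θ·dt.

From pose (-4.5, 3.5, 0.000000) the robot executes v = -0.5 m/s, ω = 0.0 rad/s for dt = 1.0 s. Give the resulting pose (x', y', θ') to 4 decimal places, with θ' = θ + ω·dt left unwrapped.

θ' = 0.0000 + 0.0·1.0 = 0.0000
ω = 0 → straight: x' = -4.5 + -0.5·cos(0.0000)·1.0 = -5.0000
y' = 3.5 + -0.5·sin(0.0000)·1.0 = 3.5000

(-5.0000, 3.5000, 0.0000)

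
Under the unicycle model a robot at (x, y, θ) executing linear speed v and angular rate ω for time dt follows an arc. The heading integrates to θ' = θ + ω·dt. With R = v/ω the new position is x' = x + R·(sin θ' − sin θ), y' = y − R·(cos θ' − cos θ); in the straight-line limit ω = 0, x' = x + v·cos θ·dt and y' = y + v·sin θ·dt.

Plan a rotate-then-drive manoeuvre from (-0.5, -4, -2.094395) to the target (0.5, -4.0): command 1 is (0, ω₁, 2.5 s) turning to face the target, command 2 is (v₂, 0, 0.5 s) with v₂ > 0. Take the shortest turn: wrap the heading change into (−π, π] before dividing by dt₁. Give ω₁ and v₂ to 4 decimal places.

heading to target = atan2(-4−-4, 0.5−-0.5) = 0.0000
Δθ = wrap(0.0000 − -2.0944) = 2.0944; ω₁ = Δθ/dt₁ = 0.8378
distance = √((0.5−-0.5)² + (-4−-4)²) = 1.0000; v₂ = distance/dt₂ = 2.0000

ω₁ = 0.8378, v₂ = 2.0000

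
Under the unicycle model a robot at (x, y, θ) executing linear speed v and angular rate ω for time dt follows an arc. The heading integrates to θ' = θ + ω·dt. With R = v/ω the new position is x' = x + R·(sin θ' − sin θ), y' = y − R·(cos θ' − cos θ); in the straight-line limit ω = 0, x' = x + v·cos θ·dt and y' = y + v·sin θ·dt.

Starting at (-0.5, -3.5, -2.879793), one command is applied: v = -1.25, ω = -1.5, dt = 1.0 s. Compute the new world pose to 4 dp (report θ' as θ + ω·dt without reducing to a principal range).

(0.5033, -4.0329, -4.3798)

θ' = -2.8798 + -1.5·1.0 = -4.3798
R = v/ω = -1.25/-1.5 = 0.8333
x' = -0.5 + 0.8333·(sin -4.3798 − sin -2.8798) = 0.5033
y' = -3.5 − 0.8333·(cos -4.3798 − cos -2.8798) = -4.0329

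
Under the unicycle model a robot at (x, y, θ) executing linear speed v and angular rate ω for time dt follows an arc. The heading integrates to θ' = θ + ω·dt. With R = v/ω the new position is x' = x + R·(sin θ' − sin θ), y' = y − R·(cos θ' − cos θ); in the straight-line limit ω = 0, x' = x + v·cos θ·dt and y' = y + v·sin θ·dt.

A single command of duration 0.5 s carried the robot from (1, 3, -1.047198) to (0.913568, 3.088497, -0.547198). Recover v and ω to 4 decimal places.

v = -0.2500, ω = 1.0000

Δθ = -0.547198 − -1.047198 = 0.500000
ω = Δθ/dt = 0.500000/0.5 = 1.0000
R = −Δy/(cos θ' − cos θ) = -0.2500
v = R·ω = -0.2500·1.0000 = -0.2500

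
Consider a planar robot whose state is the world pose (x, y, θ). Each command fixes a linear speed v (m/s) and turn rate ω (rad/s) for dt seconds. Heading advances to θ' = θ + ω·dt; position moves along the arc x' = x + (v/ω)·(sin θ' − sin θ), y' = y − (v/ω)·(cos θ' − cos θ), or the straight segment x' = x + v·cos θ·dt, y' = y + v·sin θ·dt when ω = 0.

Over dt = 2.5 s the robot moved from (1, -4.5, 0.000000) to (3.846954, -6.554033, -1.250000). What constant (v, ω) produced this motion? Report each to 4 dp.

Δθ = -1.250000 − 0.000000 = -1.250000
ω = Δθ/dt = -1.250000/2.5 = -0.5000
R = Δx/(sin θ' − sin θ) = -3.0000
v = R·ω = -3.0000·-0.5000 = 1.5000

v = 1.5000, ω = -0.5000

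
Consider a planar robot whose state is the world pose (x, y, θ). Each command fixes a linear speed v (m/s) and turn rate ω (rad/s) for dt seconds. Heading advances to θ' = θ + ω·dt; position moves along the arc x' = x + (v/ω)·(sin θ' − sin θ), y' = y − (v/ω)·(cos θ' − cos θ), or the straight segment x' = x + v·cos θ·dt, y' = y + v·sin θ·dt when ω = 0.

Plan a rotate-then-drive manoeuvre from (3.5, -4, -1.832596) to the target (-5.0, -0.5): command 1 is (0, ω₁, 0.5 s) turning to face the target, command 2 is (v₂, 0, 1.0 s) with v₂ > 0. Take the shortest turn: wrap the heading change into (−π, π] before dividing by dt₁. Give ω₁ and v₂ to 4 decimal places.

heading to target = atan2(-0.5−-4, -5−3.5) = 2.7510
Δθ = wrap(2.7510 − -1.8326) = -1.6996; ω₁ = Δθ/dt₁ = -3.3992
distance = √((-5−3.5)² + (-0.5−-4)²) = 9.1924; v₂ = distance/dt₂ = 9.1924

ω₁ = -3.3992, v₂ = 9.1924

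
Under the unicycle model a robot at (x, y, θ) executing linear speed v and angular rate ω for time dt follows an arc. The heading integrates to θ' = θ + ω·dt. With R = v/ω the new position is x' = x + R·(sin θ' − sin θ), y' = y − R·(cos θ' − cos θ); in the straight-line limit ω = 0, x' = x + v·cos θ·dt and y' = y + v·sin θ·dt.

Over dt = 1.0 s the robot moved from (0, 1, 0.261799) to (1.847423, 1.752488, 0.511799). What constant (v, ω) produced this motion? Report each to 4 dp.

v = 2.0000, ω = 0.2500

Δθ = 0.511799 − 0.261799 = 0.250000
ω = Δθ/dt = 0.250000/1.0 = 0.2500
R = Δx/(sin θ' − sin θ) = 8.0000
v = R·ω = 8.0000·0.2500 = 2.0000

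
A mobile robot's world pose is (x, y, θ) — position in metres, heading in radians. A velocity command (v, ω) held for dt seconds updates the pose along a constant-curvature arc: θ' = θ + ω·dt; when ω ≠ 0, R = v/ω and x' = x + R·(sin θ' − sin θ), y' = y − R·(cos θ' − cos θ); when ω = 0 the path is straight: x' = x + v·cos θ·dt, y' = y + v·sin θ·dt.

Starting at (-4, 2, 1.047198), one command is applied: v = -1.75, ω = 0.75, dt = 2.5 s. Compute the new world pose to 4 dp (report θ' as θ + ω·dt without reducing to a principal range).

(-2.4871, -1.4441, 2.9222)

θ' = 1.0472 + 0.75·2.5 = 2.9222
R = v/ω = -1.75/0.75 = -2.3333
x' = -4 + -2.3333·(sin 2.9222 − sin 1.0472) = -2.4871
y' = 2 − -2.3333·(cos 2.9222 − cos 1.0472) = -1.4441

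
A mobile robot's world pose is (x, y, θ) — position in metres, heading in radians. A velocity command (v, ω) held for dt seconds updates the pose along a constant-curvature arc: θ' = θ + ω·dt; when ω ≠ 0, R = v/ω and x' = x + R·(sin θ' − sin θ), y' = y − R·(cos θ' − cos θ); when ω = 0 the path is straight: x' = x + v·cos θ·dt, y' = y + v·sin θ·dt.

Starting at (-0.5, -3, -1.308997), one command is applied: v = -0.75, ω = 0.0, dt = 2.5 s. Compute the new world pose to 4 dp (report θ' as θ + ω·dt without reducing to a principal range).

θ' = -1.3090 + 0.0·2.5 = -1.3090
ω = 0 → straight: x' = -0.5 + -0.75·cos(-1.3090)·2.5 = -0.9853
y' = -3 + -0.75·sin(-1.3090)·2.5 = -1.1889

(-0.9853, -1.1889, -1.3090)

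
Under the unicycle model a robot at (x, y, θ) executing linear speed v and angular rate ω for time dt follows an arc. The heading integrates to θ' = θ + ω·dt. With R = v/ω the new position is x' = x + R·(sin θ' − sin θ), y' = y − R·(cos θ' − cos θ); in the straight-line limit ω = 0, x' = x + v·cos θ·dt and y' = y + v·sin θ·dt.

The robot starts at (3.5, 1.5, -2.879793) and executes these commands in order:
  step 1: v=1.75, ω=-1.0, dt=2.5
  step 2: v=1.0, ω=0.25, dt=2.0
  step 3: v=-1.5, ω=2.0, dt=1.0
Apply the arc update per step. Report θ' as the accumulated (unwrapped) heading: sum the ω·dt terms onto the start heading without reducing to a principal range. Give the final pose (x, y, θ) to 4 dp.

(3.4085, 5.2334, -2.8798)

step 1: θ'=-5.3798 (R=-1.7500) → pose (1.6726, 4.2735, -5.3798)
step 2: θ'=-4.8798 (R=4.0000) → pose (2.4749, 6.0828, -4.8798)
step 3: θ'=-2.8798 (R=-0.7500) → pose (3.4085, 5.2334, -2.8798)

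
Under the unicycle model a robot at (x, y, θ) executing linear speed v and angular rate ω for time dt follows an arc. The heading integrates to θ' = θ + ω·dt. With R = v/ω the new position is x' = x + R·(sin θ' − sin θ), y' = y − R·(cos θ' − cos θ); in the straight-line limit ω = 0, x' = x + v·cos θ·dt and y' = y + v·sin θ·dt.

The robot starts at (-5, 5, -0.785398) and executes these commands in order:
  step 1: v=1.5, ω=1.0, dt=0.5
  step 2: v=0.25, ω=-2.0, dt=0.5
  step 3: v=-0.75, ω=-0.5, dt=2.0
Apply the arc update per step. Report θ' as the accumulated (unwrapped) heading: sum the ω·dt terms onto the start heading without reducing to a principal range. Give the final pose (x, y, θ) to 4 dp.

step 1: θ'=-0.2854 (R=1.5000) → pose (-4.3616, 4.6213, -0.2854)
step 2: θ'=-1.2854 (R=-0.1250) → pose (-4.2769, 4.5366, -1.2854)
step 3: θ'=-2.2854 (R=1.5000) → pose (-3.9706, 5.9419, -2.2854)

(-3.9706, 5.9419, -2.2854)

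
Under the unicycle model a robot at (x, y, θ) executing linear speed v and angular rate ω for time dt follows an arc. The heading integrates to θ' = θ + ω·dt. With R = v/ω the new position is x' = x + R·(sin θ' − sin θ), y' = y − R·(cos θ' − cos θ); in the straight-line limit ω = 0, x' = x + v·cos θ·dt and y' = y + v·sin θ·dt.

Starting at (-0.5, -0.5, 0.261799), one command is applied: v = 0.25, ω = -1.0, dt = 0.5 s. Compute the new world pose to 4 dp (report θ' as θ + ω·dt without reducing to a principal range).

(-0.3763, -0.4985, -0.2382)

θ' = 0.2618 + -1.0·0.5 = -0.2382
R = v/ω = 0.25/-1.0 = -0.2500
x' = -0.5 + -0.2500·(sin -0.2382 − sin 0.2618) = -0.3763
y' = -0.5 − -0.2500·(cos -0.2382 − cos 0.2618) = -0.4985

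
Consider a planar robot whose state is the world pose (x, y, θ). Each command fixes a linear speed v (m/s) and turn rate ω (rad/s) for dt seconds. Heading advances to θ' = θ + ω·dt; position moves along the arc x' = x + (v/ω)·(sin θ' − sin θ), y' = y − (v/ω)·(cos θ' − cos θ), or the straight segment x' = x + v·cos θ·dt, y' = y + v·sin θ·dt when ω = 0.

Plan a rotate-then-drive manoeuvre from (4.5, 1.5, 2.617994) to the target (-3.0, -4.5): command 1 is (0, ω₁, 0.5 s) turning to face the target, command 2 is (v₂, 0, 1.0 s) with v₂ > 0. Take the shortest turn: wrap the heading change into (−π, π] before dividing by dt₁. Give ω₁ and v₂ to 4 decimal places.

ω₁ = 2.3967, v₂ = 9.6047

heading to target = atan2(-4.5−1.5, -3−4.5) = -2.4669
Δθ = wrap(-2.4669 − 2.6180) = 1.1983; ω₁ = Δθ/dt₁ = 2.3967
distance = √((-3−4.5)² + (-4.5−1.5)²) = 9.6047; v₂ = distance/dt₂ = 9.6047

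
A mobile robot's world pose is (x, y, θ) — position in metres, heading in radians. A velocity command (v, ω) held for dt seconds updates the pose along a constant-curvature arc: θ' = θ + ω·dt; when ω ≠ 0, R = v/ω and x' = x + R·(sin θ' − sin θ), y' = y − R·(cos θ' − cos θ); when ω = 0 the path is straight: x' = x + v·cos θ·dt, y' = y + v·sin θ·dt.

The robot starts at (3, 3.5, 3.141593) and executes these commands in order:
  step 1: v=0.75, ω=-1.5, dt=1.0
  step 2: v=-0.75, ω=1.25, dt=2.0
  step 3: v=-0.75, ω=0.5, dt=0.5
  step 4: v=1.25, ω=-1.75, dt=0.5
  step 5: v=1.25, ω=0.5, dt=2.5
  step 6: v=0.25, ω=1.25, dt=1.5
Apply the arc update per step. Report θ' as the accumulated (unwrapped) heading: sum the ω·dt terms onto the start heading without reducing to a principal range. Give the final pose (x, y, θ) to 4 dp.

step 1: θ'=1.6416 (R=-0.5000) → pose (2.5013, 3.9646, 1.6416)
step 2: θ'=4.1416 (R=-0.6000) → pose (3.6046, 3.6829, 4.1416)
step 3: θ'=4.3916 (R=-1.5000) → pose (3.7659, 4.0204, 4.3916)
step 4: θ'=3.5166 (R=-0.7143) → pose (3.3497, 3.5809, 3.5166)
step 5: θ'=4.7666 (R=2.5000) → pose (1.7690, 1.1192, 4.7666)
step 6: θ'=6.6416 (R=0.2000) → pose (2.0389, 0.9428, 6.6416)

(2.0389, 0.9428, 6.6416)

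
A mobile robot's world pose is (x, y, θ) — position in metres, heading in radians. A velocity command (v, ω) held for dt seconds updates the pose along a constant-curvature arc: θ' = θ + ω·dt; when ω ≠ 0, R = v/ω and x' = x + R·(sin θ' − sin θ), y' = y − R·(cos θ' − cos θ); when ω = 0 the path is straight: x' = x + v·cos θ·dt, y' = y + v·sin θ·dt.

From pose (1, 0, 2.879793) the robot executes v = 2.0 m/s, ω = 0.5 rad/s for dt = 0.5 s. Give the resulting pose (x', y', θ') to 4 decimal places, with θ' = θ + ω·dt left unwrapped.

θ' = 2.8798 + 0.5·0.5 = 3.1298
R = v/ω = 2.0/0.5 = 4.0000
x' = 1 + 4.0000·(sin 3.1298 − sin 2.8798) = 0.0119
y' = 0 − 4.0000·(cos 3.1298 − cos 2.8798) = 0.1360

(0.0119, 0.1360, 3.1298)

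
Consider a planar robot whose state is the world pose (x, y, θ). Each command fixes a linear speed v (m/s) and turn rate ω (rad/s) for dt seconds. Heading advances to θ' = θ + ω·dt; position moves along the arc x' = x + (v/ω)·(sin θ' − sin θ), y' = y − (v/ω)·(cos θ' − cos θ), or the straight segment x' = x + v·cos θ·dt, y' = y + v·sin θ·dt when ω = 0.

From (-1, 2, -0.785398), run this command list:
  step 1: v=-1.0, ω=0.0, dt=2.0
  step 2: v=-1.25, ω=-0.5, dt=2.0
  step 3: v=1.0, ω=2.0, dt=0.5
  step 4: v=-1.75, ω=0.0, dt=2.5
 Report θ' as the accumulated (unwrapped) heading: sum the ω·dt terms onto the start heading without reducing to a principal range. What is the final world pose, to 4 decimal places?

step 1: θ'=-0.7854 (straight) → pose (-2.4142, 3.4142, -0.7854)
step 2: θ'=-1.7854 (R=2.5000) → pose (-3.0891, 5.7144, -1.7854)
step 3: θ'=-0.7854 (R=0.5000) → pose (-2.9541, 5.2543, -0.7854)
step 4: θ'=-0.7854 (straight) → pose (-6.0477, 8.3479, -0.7854)

(-6.0477, 8.3479, -0.7854)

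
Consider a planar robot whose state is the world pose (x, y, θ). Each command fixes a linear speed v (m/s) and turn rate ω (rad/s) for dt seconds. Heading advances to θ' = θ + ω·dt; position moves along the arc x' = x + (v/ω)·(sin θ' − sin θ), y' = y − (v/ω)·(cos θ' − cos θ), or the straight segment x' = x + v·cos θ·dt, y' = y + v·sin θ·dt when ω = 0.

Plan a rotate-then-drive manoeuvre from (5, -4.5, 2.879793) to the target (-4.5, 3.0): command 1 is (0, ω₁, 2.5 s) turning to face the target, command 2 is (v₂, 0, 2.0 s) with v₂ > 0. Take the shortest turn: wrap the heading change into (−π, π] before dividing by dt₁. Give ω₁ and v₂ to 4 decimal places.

heading to target = atan2(3−-4.5, -4.5−5) = 2.4733
Δθ = wrap(2.4733 − 2.8798) = -0.4065; ω₁ = Δθ/dt₁ = -0.1626
distance = √((-4.5−5)² + (3−-4.5)²) = 12.1037; v₂ = distance/dt₂ = 6.0519

ω₁ = -0.1626, v₂ = 6.0519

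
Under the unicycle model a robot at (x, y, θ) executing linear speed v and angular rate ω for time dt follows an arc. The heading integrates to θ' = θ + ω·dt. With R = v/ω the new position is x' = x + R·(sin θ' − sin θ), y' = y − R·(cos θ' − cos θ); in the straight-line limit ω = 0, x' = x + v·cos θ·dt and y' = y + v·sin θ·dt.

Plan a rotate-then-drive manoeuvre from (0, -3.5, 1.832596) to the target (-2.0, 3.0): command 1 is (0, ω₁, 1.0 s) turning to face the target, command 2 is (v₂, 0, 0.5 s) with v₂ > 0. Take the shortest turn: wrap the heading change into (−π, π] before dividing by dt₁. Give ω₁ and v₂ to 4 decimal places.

heading to target = atan2(3−-3.5, -2−0) = 1.8693
Δθ = wrap(1.8693 − 1.8326) = 0.0367; ω₁ = Δθ/dt₁ = 0.0367
distance = √((-2−0)² + (3−-3.5)²) = 6.8007; v₂ = distance/dt₂ = 13.6015

ω₁ = 0.0367, v₂ = 13.6015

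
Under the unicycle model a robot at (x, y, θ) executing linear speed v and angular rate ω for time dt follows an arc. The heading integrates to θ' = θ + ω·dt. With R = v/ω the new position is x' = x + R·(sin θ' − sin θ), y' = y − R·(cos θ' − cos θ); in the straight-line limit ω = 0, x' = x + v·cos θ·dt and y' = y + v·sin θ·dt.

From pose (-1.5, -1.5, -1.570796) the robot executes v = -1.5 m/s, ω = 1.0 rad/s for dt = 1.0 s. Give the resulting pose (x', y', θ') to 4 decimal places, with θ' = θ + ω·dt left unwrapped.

θ' = -1.5708 + 1.0·1.0 = -0.5708
R = v/ω = -1.5/1.0 = -1.5000
x' = -1.5 + -1.5000·(sin -0.5708 − sin -1.5708) = -2.1895
y' = -1.5 − -1.5000·(cos -0.5708 − cos -1.5708) = -0.2378

(-2.1895, -0.2378, -0.5708)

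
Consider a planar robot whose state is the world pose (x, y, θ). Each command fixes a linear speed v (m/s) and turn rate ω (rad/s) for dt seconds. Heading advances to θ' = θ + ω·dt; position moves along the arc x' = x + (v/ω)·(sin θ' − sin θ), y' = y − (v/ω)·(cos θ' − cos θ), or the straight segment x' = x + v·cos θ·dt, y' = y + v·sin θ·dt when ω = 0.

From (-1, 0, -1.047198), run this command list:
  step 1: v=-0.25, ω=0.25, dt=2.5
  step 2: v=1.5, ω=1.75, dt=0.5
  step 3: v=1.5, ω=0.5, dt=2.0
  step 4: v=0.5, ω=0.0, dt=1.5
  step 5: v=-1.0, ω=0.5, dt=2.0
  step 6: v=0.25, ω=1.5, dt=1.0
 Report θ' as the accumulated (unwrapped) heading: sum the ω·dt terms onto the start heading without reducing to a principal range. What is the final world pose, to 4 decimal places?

step 1: θ'=-0.4222 (R=-1.0000) → pose (-1.4563, 0.4122, -0.4222)
step 2: θ'=0.4528 (R=0.8571) → pose (-0.7300, 0.4233, 0.4528)
step 3: θ'=1.4528 (R=3.0000) → pose (0.9366, 2.7678, 1.4528)
step 4: θ'=1.4528 (straight) → pose (1.0249, 3.5126, 1.4528)
step 5: θ'=2.4528 (R=-2.0000) → pose (1.7398, 1.7331, 2.4528)
step 6: θ'=3.9528 (R=0.1667) → pose (1.5130, 1.7192, 3.9528)

(1.5130, 1.7192, 3.9528)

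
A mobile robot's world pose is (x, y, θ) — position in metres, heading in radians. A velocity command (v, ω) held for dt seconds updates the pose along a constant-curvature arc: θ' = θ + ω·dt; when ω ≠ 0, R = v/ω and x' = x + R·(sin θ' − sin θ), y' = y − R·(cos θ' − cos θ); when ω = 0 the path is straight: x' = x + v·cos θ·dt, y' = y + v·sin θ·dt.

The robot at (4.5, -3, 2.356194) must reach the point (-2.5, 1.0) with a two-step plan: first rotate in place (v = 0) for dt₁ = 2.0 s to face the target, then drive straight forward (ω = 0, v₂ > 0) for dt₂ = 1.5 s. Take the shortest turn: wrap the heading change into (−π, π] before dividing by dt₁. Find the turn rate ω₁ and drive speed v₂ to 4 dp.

heading to target = atan2(1−-3, -2.5−4.5) = 2.6224
Δθ = wrap(2.6224 − 2.3562) = 0.2663; ω₁ = Δθ/dt₁ = 0.1331
distance = √((-2.5−4.5)² + (1−-3)²) = 8.0623; v₂ = distance/dt₂ = 5.3748

ω₁ = 0.1331, v₂ = 5.3748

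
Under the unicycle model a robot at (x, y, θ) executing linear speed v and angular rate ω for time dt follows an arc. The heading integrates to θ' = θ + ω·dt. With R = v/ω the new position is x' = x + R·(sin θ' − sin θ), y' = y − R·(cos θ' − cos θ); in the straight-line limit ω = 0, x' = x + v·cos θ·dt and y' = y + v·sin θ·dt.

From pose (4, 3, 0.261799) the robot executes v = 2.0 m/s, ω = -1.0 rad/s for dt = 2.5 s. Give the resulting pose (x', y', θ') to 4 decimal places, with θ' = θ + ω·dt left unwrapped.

θ' = 0.2618 + -1.0·2.5 = -2.2382
R = v/ω = 2.0/-1.0 = -2.0000
x' = 4 + -2.0000·(sin -2.2382 − sin 0.2618) = 6.0885
y' = 3 − -2.0000·(cos -2.2382 − cos 0.2618) = -0.1698

(6.0885, -0.1698, -2.2382)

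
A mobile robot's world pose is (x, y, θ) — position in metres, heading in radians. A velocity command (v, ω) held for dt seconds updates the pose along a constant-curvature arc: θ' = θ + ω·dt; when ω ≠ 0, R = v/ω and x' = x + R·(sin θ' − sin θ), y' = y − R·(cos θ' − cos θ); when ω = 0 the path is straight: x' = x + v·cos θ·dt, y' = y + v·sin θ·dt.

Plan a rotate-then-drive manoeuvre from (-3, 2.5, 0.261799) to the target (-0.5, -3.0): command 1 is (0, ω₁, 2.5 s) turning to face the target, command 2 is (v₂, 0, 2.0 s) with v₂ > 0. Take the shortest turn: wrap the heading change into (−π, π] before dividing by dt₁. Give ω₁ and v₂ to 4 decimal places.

ω₁ = -0.5624, v₂ = 3.0208

heading to target = atan2(-3−2.5, -0.5−-3) = -1.1442
Δθ = wrap(-1.1442 − 0.2618) = -1.4060; ω₁ = Δθ/dt₁ = -0.5624
distance = √((-0.5−-3)² + (-3−2.5)²) = 6.0415; v₂ = distance/dt₂ = 3.0208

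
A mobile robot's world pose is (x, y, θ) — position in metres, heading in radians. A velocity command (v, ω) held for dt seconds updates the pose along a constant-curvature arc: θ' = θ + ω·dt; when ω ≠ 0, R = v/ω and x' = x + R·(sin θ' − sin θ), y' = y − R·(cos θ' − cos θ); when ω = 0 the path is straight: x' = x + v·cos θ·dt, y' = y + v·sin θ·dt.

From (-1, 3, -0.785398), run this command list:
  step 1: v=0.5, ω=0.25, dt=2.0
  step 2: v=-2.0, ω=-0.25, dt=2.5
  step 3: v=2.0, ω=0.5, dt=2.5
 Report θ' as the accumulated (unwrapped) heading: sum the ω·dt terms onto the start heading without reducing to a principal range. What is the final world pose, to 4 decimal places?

(0.2769, 3.9462, 0.3396)

step 1: θ'=-0.2854 (R=2.0000) → pose (-0.1489, 2.4951, -0.2854)
step 2: θ'=-0.9104 (R=8.0000) → pose (-4.2145, 5.2641, -0.9104)
step 3: θ'=0.3396 (R=4.0000) → pose (0.2769, 3.9462, 0.3396)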